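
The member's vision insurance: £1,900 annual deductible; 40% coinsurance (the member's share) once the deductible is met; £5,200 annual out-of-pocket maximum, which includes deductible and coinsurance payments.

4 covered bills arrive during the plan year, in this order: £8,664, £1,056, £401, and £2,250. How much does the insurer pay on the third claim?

Claim 1 — £8,664: £1,900 finishes the deductible; £6,764 goes to coinsurance; member's 40% is £2,705.60. Member pays £4,605.60; OOP now £4,605.60. Plan pays £8,664 − £4,605.60 = £4,058.40.
Claim 2 — £1,056: deductible already satisfied, so member's share is 40% × £1,056 = £422.40. Member pays £422.40; OOP now £5,028. Plan pays £1,056 − £422.40 = £633.60.
Claim 3 — £401: 40% coinsurance on £401 = £160.40. Cost to member: £160.40. OOP to date £5,188.40. Insurer: £401 − £160.40 = £240.60.

£240.60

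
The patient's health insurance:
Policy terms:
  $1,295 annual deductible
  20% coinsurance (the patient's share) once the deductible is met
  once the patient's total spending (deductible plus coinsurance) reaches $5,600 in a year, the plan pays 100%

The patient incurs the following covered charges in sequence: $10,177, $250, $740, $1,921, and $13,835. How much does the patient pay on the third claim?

Bill 1, $10,177: $1,295 to deductible, leaving $8,882; coinsurance $8,882 × 20% = $1,776.40. Patient owes $3,071.40 (running OOP $3,071.40).
Bill 2, $250: deductible met; 20% of $250 = $50. Patient owes $50 (running OOP $3,121.40).
Bill 3, $740: deductible met; 20% of $740 = $148. Patient owes $148 (running OOP $3,269.40).

$148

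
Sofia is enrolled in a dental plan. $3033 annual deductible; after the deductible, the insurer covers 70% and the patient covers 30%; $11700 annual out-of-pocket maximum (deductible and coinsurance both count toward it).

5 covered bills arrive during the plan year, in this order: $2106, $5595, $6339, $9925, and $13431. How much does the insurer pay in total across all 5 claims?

$25696

Bill 1, $2106: entire amount goes to the deductible. Cost to patient: $2106. OOP to date $2106. Insurer: $2106 − $2106 = $0.
Bill 2, $5595: $927 finishes the deductible; $4668 goes to coinsurance; 30% of $4668 = $1400.40. Patient owes $2327.40 (running OOP $4433.40). Insurer: $5595 − $2327.40 = $3267.60.
Bill 3, $6339: 30% coinsurance on $6339 = $1901.70. Patient owes $1901.70 (running OOP $6335.10). Plan pays $6339 − $1901.70 = $4437.30.
Bill 4, $9925: deductible already satisfied, so patient's share is 30% × $9925 = $2977.50. Cost to patient: $2977.50. OOP to date $9312.60. Plan pays $9925 − $2977.50 = $6947.50.
Bill 5, $13431: deductible met; 30% of $13431 = $4029.30. Adding that to $9312.60 gives $13341.90, past the $11700 cap; patient pays only $11700 − $9312.60 = $2387.40. Insurer: $13431 − $2387.40 = $11043.60.
Insurer total = bills − patient's total = $37396 − $11700 = $25696.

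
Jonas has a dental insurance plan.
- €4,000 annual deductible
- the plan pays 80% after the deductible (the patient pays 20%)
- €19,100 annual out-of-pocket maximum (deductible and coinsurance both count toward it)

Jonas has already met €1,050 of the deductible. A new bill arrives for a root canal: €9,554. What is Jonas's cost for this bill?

€4,270.80

Deductible still to meet: €4,000 − €1,050 = €2,950.
The remaining €6,604 (= €9,554 − €2,950) moves to coinsurance.
20% of €6,604 = €1,320.80 falls to the patient.
So the patient owes €2,950 + €1,320.80 = €4,270.80 before any cap.
Year-to-date out-of-pocket becomes €1,050 + €4,270.80 = €5,320.80, still under the €19,100 maximum, so no cap applies.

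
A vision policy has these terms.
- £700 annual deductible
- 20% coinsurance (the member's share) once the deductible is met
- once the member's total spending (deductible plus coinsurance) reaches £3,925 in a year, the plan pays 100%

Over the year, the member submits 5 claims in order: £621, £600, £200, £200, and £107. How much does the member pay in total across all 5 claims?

Bill 1, £621: all of it applies to the deductible. Cost to member: £621. OOP to date £621.
Bill 2, £600: £79 to deductible, leaving £521; member's 20% is £104.20. Member pays £183.20; OOP now £804.20.
Bill 3, £200: deductible met; 20% of £200 = £40. Member pays £40; OOP now £844.20.
Bill 4, £200: deductible met; 20% of £200 = £40. Member pays £40; OOP now £884.20.
Bill 5, £107: deductible met; 20% of £107 = £21.40. Member pays £21.40; OOP now £905.60.
Summing the member's payments: £621 + £183.20 + £40 + £40 + £21.40 = £905.60.

£905.60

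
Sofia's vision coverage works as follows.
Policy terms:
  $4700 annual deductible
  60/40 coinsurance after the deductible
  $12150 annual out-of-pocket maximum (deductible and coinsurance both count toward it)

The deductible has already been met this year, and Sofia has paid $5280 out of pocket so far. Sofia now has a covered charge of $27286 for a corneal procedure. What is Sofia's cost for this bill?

The deductible is already satisfied, so the full bill goes to coinsurance.
Coinsurance: $27286 × 40% = $10914.40.
Year-to-date out-of-pocket would reach $5280 + $10914.40 = $16194.40, above the $12150 maximum, so the member pays only $12150 − $5280 = $6870.

$6870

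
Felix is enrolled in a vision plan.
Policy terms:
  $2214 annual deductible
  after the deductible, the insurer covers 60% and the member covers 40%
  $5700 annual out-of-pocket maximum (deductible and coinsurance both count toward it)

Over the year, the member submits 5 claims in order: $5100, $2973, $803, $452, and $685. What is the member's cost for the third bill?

Claim 1 ($5100): $2214 finishes the deductible; $2886 goes to coinsurance; coinsurance $2886 × 40% = $1154.40. Member owes $3368.40 (running OOP $3368.40).
Claim 2 ($2973): 40% coinsurance on $2973 = $1189.20. Cost to member: $1189.20. OOP to date $4557.60.
Claim 3 ($803): 40% coinsurance on $803 = $321.20. Member owes $321.20 (running OOP $4878.80).

$321.20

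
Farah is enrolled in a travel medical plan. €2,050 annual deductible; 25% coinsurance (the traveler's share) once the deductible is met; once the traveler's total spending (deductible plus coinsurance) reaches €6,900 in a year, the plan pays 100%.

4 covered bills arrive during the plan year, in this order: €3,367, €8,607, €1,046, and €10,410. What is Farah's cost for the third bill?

#1 (€3,367): €2,050 to deductible, leaving €1,317; traveler's 25% is €329.25. Traveler pays €2,379.25; OOP now €2,379.25.
#2 (€8,607): deductible already satisfied, so traveler's share is 25% × €8,607 = €2,151.75. Traveler owes €2,151.75 (running OOP €4,531).
#3 (€1,046): deductible already satisfied, so traveler's share is 25% × €1,046 = €261.50. Cost to traveler: €261.50. OOP to date €4,792.50.

€261.50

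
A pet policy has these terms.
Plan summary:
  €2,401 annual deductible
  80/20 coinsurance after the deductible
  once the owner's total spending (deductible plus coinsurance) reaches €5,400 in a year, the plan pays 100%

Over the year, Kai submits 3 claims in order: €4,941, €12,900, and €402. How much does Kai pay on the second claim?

€2,491

#1 (€4,941): €2,401 to deductible, leaving €2,540; coinsurance €2,540 × 20% = €508. Cost to owner: €2,909. OOP to date €2,909.
#2 (€12,900): 20% coinsurance on €12,900 = €2,580. OOP would hit €5,489 > €5,400, so the cap limits the owner to €5,400 − €2,909 = €2,491.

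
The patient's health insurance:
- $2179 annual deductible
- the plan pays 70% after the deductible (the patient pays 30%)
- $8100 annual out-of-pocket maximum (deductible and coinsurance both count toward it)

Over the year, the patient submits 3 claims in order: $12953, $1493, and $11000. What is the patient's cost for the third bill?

$2240.90

Claim 1 — $12953: $2179 finishes the deductible; $10774 goes to coinsurance; coinsurance $10774 × 30% = $3232.20. Patient owes $5411.20 (running OOP $5411.20).
Claim 2 — $1493: deductible already satisfied, so patient's share is 30% × $1493 = $447.90. Patient owes $447.90 (running OOP $5859.10).
Claim 3 — $11000: deductible met; 30% of $11000 = $3300. Adding that to $5859.10 gives $9159.10, past the $8100 cap; patient pays only $8100 − $5859.10 = $2240.90.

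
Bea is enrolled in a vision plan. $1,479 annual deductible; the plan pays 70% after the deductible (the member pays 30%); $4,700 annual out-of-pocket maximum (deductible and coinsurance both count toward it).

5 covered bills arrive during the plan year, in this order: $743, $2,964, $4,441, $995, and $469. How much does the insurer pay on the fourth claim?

Claim 1 — $743: entire amount goes to the deductible. Member owes $743 (running OOP $743). Plan pays $743 − $743 = $0.
Claim 2 — $2,964: $736 to deductible, leaving $2,228; member's 30% is $668.40. Cost to member: $1,404.40. OOP to date $2,147.40. Plan pays $2,964 − $1,404.40 = $1,559.60.
Claim 3 — $4,441: 30% coinsurance on $4,441 = $1,332.30. Cost to member: $1,332.30. OOP to date $3,479.70. Plan pays $4,441 − $1,332.30 = $3,108.70.
Claim 4 — $995: deductible met; 30% of $995 = $298.50. Member owes $298.50 (running OOP $3,778.20). Insurer: $995 − $298.50 = $696.50.

$696.50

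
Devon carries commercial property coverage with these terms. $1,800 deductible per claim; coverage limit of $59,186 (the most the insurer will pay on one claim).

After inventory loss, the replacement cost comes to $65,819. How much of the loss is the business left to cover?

$6,633

Less the $1,800 deductible: $65,819 − $1,800 = $64,019.
$64,019 exceeds the $59,186 limit, so the insurer pays the limit: $59,186.
The business bears the rest of the original loss: $65,819 − $59,186 = $6,633.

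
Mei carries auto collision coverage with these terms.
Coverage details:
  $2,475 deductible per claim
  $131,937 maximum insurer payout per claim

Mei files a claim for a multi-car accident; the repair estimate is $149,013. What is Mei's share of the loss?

Subtract the deductible: $149,013 − $2,475 = $146,538.
The $131,937 per-incident cap binds; insurer pays $131,937.
Driver's share is the uncovered remainder: $149,013 − $131,937 = $17,076.

$17,076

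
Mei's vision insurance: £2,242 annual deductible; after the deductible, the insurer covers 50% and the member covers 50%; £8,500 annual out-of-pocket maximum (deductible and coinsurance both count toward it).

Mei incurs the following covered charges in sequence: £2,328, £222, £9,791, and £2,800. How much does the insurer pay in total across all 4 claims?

£6,641

Claim 1 (£2,328): £2,242 finishes the deductible; £86 goes to coinsurance; 50% of £86 = £43. Member owes £2,285 (running OOP £2,285). Plan pays £2,328 − £2,285 = £43.
Claim 2 (£222): 50% coinsurance on £222 = £111. Member owes £111 (running OOP £2,396). Plan pays £222 − £111 = £111.
Claim 3 (£9,791): deductible already satisfied, so member's share is 50% × £9,791 = £4,895.50. Member owes £4,895.50 (running OOP £7,291.50). Plan pays £9,791 − £4,895.50 = £4,895.50.
Claim 4 (£2,800): 50% coinsurance on £2,800 = £1,400. Adding that to £7,291.50 gives £8,691.50, past the £8,500 cap; member pays only £8,500 − £7,291.50 = £1,208.50. Plan pays £2,800 − £1,208.50 = £1,591.50.
Insurer total = bills − member's total = £15,141 − £8,500 = £6,641.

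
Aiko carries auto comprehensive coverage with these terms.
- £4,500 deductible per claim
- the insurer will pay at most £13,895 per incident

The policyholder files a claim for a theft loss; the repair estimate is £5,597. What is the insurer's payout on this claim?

Subtract the deductible: £5,597 − £4,500 = £1,097.
£1,097 is within the £13,895 limit, so the insurer pays £1,097.

£1,097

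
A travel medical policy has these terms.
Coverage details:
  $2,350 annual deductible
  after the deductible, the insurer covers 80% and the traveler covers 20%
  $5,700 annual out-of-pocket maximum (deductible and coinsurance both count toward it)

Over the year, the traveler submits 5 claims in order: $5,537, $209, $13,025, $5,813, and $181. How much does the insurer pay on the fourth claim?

$5,747.20

Claim 1 — $5,537: $2,350 to deductible, leaving $3,187; coinsurance $3,187 × 20% = $637.40. Traveler pays $2,987.40; OOP now $2,987.40. Insurer: $5,537 − $2,987.40 = $2,549.60.
Claim 2 — $209: deductible met; 20% of $209 = $41.80. Traveler owes $41.80 (running OOP $3,029.20). Plan pays $209 − $41.80 = $167.20.
Claim 3 — $13,025: 20% coinsurance on $13,025 = $2,605. Traveler owes $2,605 (running OOP $5,634.20). Plan pays $13,025 − $2,605 = $10,420.
Claim 4 — $5,813: 20% coinsurance on $5,813 = $1,162.60. OOP would hit $6,796.80 > $5,700, so the cap limits the traveler to $5,700 − $5,634.20 = $65.80. Plan pays $5,813 − $65.80 = $5,747.20.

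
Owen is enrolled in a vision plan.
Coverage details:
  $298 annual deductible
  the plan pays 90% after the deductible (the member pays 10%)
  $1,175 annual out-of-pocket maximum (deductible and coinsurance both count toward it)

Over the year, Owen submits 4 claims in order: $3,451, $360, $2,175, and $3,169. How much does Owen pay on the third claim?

Claim 1 — $3,451: $298 to deductible, leaving $3,153; coinsurance $3,153 × 10% = $315.30. Member pays $613.30; OOP now $613.30.
Claim 2 — $360: 10% coinsurance on $360 = $36. Member owes $36 (running OOP $649.30).
Claim 3 — $2,175: deductible met; 10% of $2,175 = $217.50. Member owes $217.50 (running OOP $866.80).

$217.50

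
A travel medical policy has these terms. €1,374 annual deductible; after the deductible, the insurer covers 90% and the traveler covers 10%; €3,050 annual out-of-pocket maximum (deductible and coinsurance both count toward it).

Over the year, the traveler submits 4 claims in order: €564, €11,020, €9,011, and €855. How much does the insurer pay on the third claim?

Bill 1, €564: all of it applies to the deductible. Traveler pays €564; OOP now €564. Insurer: €564 − €564 = €0.
Bill 2, €11,020: €810 finishes the deductible; €10,210 goes to coinsurance; coinsurance €10,210 × 10% = €1,021. Cost to traveler: €1,831. OOP to date €2,395. Insurer: €11,020 − €1,831 = €9,189.
Bill 3, €9,011: 10% coinsurance on €9,011 = €901.10. OOP would hit €3,296.10 > €3,050, so the cap limits the traveler to €3,050 − €2,395 = €655. Insurer: €9,011 − €655 = €8,356.

€8,356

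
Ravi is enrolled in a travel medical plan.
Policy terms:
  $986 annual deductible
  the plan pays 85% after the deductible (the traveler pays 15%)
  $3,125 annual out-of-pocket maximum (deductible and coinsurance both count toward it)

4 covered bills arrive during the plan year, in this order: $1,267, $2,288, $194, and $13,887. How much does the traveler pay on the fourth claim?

Claim 1 — $1,267: deductible takes $986, $281 remains; coinsurance $281 × 15% = $42.15. Cost to traveler: $1,028.15. OOP to date $1,028.15.
Claim 2 — $2,288: deductible already satisfied, so traveler's share is 15% × $2,288 = $343.20. Cost to traveler: $343.20. OOP to date $1,371.35.
Claim 3 — $194: deductible met; 15% of $194 = $29.10. Cost to traveler: $29.10. OOP to date $1,400.45.
Claim 4 — $13,887: 15% coinsurance on $13,887 = $2,083.05. OOP would hit $3,483.50 > $3,125, so the cap limits the traveler to $3,125 − $1,400.45 = $1,724.55.

$1,724.55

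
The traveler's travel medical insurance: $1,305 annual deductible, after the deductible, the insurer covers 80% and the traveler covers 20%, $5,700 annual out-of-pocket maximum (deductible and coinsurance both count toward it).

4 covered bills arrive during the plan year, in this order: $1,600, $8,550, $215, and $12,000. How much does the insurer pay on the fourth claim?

$9,600

#1 ($1,600): deductible takes $1,305, $295 remains; traveler's 20% is $59. Cost to traveler: $1,364. OOP to date $1,364. Insurer: $1,600 − $1,364 = $236.
#2 ($8,550): deductible met; 20% of $8,550 = $1,710. Traveler pays $1,710; OOP now $3,074. Insurer: $8,550 − $1,710 = $6,840.
#3 ($215): deductible already satisfied, so traveler's share is 20% × $215 = $43. Traveler pays $43; OOP now $3,117. Plan pays $215 − $43 = $172.
#4 ($12,000): 20% coinsurance on $12,000 = $2,400. Traveler pays $2,400; OOP now $5,517. Insurer: $12,000 − $2,400 = $9,600.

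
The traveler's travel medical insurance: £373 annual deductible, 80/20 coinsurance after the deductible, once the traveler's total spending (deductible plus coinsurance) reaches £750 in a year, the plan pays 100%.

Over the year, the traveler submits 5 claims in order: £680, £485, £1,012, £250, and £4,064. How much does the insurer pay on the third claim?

£809.60

Claim 1 (£680): deductible takes £373, £307 remains; 20% of £307 = £61.40. Traveler owes £434.40 (running OOP £434.40). Plan pays £680 − £434.40 = £245.60.
Claim 2 (£485): deductible met; 20% of £485 = £97. Cost to traveler: £97. OOP to date £531.40. Plan pays £485 − £97 = £388.
Claim 3 (£1,012): deductible met; 20% of £1,012 = £202.40. Traveler owes £202.40 (running OOP £733.80). Insurer: £1,012 − £202.40 = £809.60.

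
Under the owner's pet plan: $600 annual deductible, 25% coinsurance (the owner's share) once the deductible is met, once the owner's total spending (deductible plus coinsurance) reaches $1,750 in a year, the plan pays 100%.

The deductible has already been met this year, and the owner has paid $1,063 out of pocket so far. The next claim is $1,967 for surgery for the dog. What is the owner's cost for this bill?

$491.75

With the deductible met, the entire $1,967 is subject to coinsurance.
Coinsurance: $1,967 × 25% = $491.75.
Year-to-date out-of-pocket becomes $1,063 + $491.75 = $1,554.75, still under the $1,750 maximum, so no cap applies.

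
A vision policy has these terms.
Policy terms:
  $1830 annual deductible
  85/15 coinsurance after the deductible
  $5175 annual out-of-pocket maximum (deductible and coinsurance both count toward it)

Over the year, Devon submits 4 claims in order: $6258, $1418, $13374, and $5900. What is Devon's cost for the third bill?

$2006.10

Claim 1 — $6258: $1830 finishes the deductible; $4428 goes to coinsurance; coinsurance $4428 × 15% = $664.20. Member owes $2494.20 (running OOP $2494.20).
Claim 2 — $1418: deductible already satisfied, so member's share is 15% × $1418 = $212.70. Member owes $212.70 (running OOP $2706.90).
Claim 3 — $13374: deductible met; 15% of $13374 = $2006.10. Member pays $2006.10; OOP now $4713.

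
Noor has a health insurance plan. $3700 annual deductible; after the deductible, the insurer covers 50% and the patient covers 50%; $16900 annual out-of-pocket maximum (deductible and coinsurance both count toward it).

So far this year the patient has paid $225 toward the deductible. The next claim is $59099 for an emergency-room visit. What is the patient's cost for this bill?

Deductible still to meet: $3700 − $225 = $3475.
The remaining $55624 (= $59099 − $3475) moves to coinsurance.
Coinsurance: $55624 × 50% = $27812.
Patient responsibility before any cap: $3475 + $27812 = $31287.
Year-to-date out-of-pocket would reach $225 + $31287 = $31512, above the $16900 maximum, so the patient pays only $16900 − $225 = $16675.

$16675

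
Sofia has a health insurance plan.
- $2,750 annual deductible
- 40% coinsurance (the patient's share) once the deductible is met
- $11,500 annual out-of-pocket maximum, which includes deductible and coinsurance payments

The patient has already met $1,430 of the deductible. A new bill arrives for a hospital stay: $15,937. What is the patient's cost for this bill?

$1,430 of the $2,750 deductible is already met, leaving $1,320.
The remaining $14,617 (= $15,937 − $1,320) moves to coinsurance.
Patient's 40% share of $14,617 is $5,846.80.
Patient responsibility before any cap: $1,320 + $5,846.80 = $7,166.80.
Total out-of-pocket so far would be $1,430 + $7,166.80 = $8,596.80, below the $11,500 cap — no reduction.

$7,166.80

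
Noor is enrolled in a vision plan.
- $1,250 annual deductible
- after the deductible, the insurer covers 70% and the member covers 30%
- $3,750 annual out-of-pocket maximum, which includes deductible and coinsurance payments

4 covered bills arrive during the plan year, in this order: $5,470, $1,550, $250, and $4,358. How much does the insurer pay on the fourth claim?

$3,664

#1 ($5,470): deductible takes $1,250, $4,220 remains; member's 30% is $1,266. Cost to member: $2,516. OOP to date $2,516. Plan pays $5,470 − $2,516 = $2,954.
#2 ($1,550): 30% coinsurance on $1,550 = $465. Member owes $465 (running OOP $2,981). Insurer: $1,550 − $465 = $1,085.
#3 ($250): deductible already satisfied, so member's share is 30% × $250 = $75. Member pays $75; OOP now $3,056. Plan pays $250 − $75 = $175.
#4 ($4,358): deductible met; 30% of $4,358 = $1,307.40. OOP would hit $4,363.40 > $3,750, so the cap limits the member to $3,750 − $3,056 = $694. Insurer: $4,358 − $694 = $3,664.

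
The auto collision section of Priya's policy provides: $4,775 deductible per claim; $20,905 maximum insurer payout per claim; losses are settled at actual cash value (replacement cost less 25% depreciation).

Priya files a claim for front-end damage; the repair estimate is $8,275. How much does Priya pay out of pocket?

At 25% depreciation, ACV = $8,275 − $2,068.75 = $6,206.25.
After the deductible, $6,206.25 − $4,775 = $1,431.25 remains.
That's under the $20,905 cap, so the insurer reimburses the full $1,431.25.
Driver's share is the uncovered remainder: $8,275 − $1,431.25 = $6,843.75.

$6,843.75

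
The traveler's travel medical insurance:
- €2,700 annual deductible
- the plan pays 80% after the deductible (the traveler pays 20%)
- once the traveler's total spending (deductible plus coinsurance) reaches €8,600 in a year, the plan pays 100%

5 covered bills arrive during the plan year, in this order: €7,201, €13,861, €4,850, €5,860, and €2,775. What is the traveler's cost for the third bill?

€970

#1 (€7,201): deductible takes €2,700, €4,501 remains; 20% of €4,501 = €900.20. Traveler owes €3,600.20 (running OOP €3,600.20).
#2 (€13,861): deductible already satisfied, so traveler's share is 20% × €13,861 = €2,772.20. Cost to traveler: €2,772.20. OOP to date €6,372.40.
#3 (€4,850): deductible met; 20% of €4,850 = €970. Traveler pays €970; OOP now €7,342.40.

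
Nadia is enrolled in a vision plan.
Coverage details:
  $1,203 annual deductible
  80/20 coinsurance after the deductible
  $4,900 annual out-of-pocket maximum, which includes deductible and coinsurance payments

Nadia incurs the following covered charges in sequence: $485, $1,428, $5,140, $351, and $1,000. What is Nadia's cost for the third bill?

Bill 1, $485: fully absorbed by the deductible. Member owes $485 (running OOP $485).
Bill 2, $1,428: $718 to deductible, leaving $710; 20% of $710 = $142. Member owes $860 (running OOP $1,345).
Bill 3, $5,140: 20% coinsurance on $5,140 = $1,028. Cost to member: $1,028. OOP to date $2,373.

$1,028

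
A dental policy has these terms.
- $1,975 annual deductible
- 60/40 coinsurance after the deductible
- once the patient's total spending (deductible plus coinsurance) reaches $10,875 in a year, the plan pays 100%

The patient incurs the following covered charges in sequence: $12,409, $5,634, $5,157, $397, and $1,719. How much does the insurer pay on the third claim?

Claim 1 — $12,409: $1,975 to deductible, leaving $10,434; 40% of $10,434 = $4,173.60. Cost to patient: $6,148.60. OOP to date $6,148.60. Plan pays $12,409 − $6,148.60 = $6,260.40.
Claim 2 — $5,634: 40% coinsurance on $5,634 = $2,253.60. Patient pays $2,253.60; OOP now $8,402.20. Insurer: $5,634 − $2,253.60 = $3,380.40.
Claim 3 — $5,157: deductible already satisfied, so patient's share is 40% × $5,157 = $2,062.80. Patient pays $2,062.80; OOP now $10,465. Insurer: $5,157 − $2,062.80 = $3,094.20.

$3,094.20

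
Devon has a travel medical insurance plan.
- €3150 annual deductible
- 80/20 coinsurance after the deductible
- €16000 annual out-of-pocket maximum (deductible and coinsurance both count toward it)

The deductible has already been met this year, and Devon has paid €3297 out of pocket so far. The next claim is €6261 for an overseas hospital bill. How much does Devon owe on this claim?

With the deductible met, the entire €6261 is subject to coinsurance.
20% of €6261 = €1252.20 falls to the traveler.
Year-to-date out-of-pocket becomes €3297 + €1252.20 = €4549.20, still under the €16000 maximum, so no cap applies.

€1252.20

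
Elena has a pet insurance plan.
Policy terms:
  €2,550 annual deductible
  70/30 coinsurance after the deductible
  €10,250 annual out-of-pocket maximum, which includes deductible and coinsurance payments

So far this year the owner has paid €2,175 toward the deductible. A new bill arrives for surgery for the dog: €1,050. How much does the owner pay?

€577.50

Deductible still to meet: €2,550 − €2,175 = €375.
After the €375 deductible portion, €1,050 − €375 = €675 is subject to coinsurance.
Owner's 30% share of €675 is €202.50.
That puts the owner's cost at €375 + €202.50 = €577.50 before any cap.
Cumulative spending €2,175 + €577.50 = €2,752.50 stays under the €10,250 maximum.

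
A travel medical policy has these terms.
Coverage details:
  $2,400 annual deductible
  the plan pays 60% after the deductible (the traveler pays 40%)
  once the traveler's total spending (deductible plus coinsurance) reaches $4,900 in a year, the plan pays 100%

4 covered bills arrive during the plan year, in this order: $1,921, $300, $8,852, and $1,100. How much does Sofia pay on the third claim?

Bill 1, $1,921: all of it applies to the deductible. Traveler pays $1,921; OOP now $1,921.
Bill 2, $300: entire amount goes to the deductible. Traveler pays $300; OOP now $2,221.
Bill 3, $8,852: $179 to deductible, leaving $8,673; 40% of $8,673 = $3,469.20. Deductible plus coinsurance: $179 + $3,469.20 = $3,648.20. Adding that to $2,221 gives $5,869.20, past the $4,900 cap; traveler pays only $4,900 − $2,221 = $2,679.

$2,679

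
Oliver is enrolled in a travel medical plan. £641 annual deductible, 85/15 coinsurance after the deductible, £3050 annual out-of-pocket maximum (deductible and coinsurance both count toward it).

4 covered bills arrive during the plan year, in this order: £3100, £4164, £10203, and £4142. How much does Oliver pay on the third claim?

£1415.55

Bill 1, £3100: deductible takes £641, £2459 remains; 15% of £2459 = £368.85. Traveler pays £1009.85; OOP now £1009.85.
Bill 2, £4164: 15% coinsurance on £4164 = £624.60. Cost to traveler: £624.60. OOP to date £1634.45.
Bill 3, £10203: 15% coinsurance on £10203 = £1530.45. OOP would hit £3164.90 > £3050, so the cap limits the traveler to £3050 − £1634.45 = £1415.55.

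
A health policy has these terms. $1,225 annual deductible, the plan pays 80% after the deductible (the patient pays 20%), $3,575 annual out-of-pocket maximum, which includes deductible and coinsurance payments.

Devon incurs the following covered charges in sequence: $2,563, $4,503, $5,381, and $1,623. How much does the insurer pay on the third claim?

Claim 1 — $2,563: $1,225 to deductible, leaving $1,338; coinsurance $1,338 × 20% = $267.60. Patient owes $1,492.60 (running OOP $1,492.60). Plan pays $2,563 − $1,492.60 = $1,070.40.
Claim 2 — $4,503: 20% coinsurance on $4,503 = $900.60. Cost to patient: $900.60. OOP to date $2,393.20. Plan pays $4,503 − $900.60 = $3,602.40.
Claim 3 — $5,381: deductible met; 20% of $5,381 = $1,076.20. Patient owes $1,076.20 (running OOP $3,469.40). Insurer: $5,381 − $1,076.20 = $4,304.80.

$4,304.80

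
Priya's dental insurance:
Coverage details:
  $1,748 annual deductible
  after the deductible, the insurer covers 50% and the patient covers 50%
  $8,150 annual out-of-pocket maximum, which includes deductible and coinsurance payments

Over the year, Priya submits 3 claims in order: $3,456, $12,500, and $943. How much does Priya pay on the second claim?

$5,548

Bill 1, $3,456: $1,748 to deductible, leaving $1,708; 50% of $1,708 = $854. Patient owes $2,602 (running OOP $2,602).
Bill 2, $12,500: 50% coinsurance on $12,500 = $6,250. Adding that to $2,602 gives $8,852, past the $8,150 cap; patient pays only $8,150 − $2,602 = $5,548.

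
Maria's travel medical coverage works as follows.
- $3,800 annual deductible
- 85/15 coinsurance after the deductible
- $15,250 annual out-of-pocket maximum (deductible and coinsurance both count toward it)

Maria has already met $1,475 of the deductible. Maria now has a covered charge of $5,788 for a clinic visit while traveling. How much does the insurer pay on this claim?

Remaining deductible: $3,800 − $1,475 = $2,325.
After the $2,325 deductible portion, $5,788 − $2,325 = $3,463 is subject to coinsurance.
15% of $3,463 = $519.45 falls to the traveler.
Traveler responsibility before any cap: $2,325 + $519.45 = $2,844.45.
Cumulative spending $1,475 + $2,844.45 = $4,319.45 stays under the $15,250 maximum.
Insurer pays the balance: $5,788 − $2,844.45 = $2,943.55.

$2,943.55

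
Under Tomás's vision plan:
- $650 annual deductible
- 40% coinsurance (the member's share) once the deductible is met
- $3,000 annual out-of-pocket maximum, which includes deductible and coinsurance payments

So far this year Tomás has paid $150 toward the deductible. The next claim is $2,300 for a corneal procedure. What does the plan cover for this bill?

Remaining deductible: $650 − $150 = $500.
After the $500 deductible portion, $2,300 − $500 = $1,800 is subject to coinsurance.
Member's 40% share of $1,800 is $720.
So the member owes $500 + $720 = $1,220 before any cap.
Total out-of-pocket so far would be $150 + $1,220 = $1,370, below the $3,000 cap — no reduction.
Insurer pays the balance: $2,300 − $1,220 = $1,080.

$1,080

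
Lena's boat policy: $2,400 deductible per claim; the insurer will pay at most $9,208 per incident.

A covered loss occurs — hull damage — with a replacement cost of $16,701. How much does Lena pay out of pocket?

Less the $2,400 deductible: $16,701 − $2,400 = $14,301.
The $9,208 per-incident cap binds; insurer pays $9,208.
The owner bears the rest of the original loss: $16,701 − $9,208 = $7,493.

$7,493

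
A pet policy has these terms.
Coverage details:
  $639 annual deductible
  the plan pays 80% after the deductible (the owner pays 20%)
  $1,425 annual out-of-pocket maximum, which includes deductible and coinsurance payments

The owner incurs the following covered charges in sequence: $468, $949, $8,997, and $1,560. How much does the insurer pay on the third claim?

#1 ($468): all of it applies to the deductible. Owner pays $468; OOP now $468. Insurer: $468 − $468 = $0.
#2 ($949): $171 to deductible, leaving $778; 20% of $778 = $155.60. Cost to owner: $326.60. OOP to date $794.60. Plan pays $949 − $326.60 = $622.40.
#3 ($8,997): 20% coinsurance on $8,997 = $1,799.40. Adding that to $794.60 gives $2,594, past the $1,425 cap; owner pays only $1,425 − $794.60 = $630.40. Insurer: $8,997 − $630.40 = $8,366.60.

$8,366.60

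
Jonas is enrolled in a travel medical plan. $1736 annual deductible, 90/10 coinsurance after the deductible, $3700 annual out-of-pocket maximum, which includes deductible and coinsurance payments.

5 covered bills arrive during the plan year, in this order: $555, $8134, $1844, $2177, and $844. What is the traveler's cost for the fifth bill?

$84.40

Claim 1 — $555: fully absorbed by the deductible. Traveler owes $555 (running OOP $555).
Claim 2 — $8134: $1181 finishes the deductible; $6953 goes to coinsurance; coinsurance $6953 × 10% = $695.30. Cost to traveler: $1876.30. OOP to date $2431.30.
Claim 3 — $1844: 10% coinsurance on $1844 = $184.40. Traveler pays $184.40; OOP now $2615.70.
Claim 4 — $2177: deductible already satisfied, so traveler's share is 10% × $2177 = $217.70. Traveler owes $217.70 (running OOP $2833.40).
Claim 5 — $844: deductible already satisfied, so traveler's share is 10% × $844 = $84.40. Cost to traveler: $84.40. OOP to date $2917.80.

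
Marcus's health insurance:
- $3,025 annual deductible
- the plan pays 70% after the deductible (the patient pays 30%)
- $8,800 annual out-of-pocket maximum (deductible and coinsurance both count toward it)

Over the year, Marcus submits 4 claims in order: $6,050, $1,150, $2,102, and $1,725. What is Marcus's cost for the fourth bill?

#1 ($6,050): $3,025 to deductible, leaving $3,025; patient's 30% is $907.50. Patient pays $3,932.50; OOP now $3,932.50.
#2 ($1,150): 30% coinsurance on $1,150 = $345. Cost to patient: $345. OOP to date $4,277.50.
#3 ($2,102): deductible already satisfied, so patient's share is 30% × $2,102 = $630.60. Patient pays $630.60; OOP now $4,908.10.
#4 ($1,725): deductible met; 30% of $1,725 = $517.50. Patient owes $517.50 (running OOP $5,425.60).

$517.50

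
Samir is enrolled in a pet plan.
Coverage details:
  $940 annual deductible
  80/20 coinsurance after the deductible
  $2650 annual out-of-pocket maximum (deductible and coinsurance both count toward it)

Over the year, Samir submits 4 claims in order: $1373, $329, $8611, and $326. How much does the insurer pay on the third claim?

#1 ($1373): $940 finishes the deductible; $433 goes to coinsurance; 20% of $433 = $86.60. Owner owes $1026.60 (running OOP $1026.60). Plan pays $1373 − $1026.60 = $346.40.
#2 ($329): deductible met; 20% of $329 = $65.80. Owner pays $65.80; OOP now $1092.40. Insurer: $329 − $65.80 = $263.20.
#3 ($8611): deductible already satisfied, so owner's share is 20% × $8611 = $1722.20. That would push OOP to $2814.60, over the $2650 cap, so owner pays $2650 − $1092.40 = $1557.60. Insurer: $8611 − $1557.60 = $7053.40.

$7053.40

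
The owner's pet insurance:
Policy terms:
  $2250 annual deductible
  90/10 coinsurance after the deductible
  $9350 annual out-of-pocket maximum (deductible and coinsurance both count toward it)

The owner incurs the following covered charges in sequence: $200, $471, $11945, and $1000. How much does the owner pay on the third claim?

$2615.60

Claim 1 ($200): fully absorbed by the deductible. Cost to owner: $200. OOP to date $200.
Claim 2 ($471): entire amount goes to the deductible. Cost to owner: $471. OOP to date $671.
Claim 3 ($11945): $1579 finishes the deductible; $10366 goes to coinsurance; 10% of $10366 = $1036.60. Cost to owner: $2615.60. OOP to date $3286.60.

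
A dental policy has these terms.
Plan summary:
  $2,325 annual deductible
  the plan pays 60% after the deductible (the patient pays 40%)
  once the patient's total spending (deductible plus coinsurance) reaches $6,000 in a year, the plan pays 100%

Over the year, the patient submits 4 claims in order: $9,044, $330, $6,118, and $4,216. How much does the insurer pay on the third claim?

$5,262.60

#1 ($9,044): $2,325 finishes the deductible; $6,719 goes to coinsurance; 40% of $6,719 = $2,687.60. Patient pays $5,012.60; OOP now $5,012.60. Insurer: $9,044 − $5,012.60 = $4,031.40.
#2 ($330): 40% coinsurance on $330 = $132. Patient owes $132 (running OOP $5,144.60). Insurer: $330 − $132 = $198.
#3 ($6,118): deductible met; 40% of $6,118 = $2,447.20. OOP would hit $7,591.80 > $6,000, so the cap limits the patient to $6,000 − $5,144.60 = $855.40. Plan pays $6,118 − $855.40 = $5,262.60.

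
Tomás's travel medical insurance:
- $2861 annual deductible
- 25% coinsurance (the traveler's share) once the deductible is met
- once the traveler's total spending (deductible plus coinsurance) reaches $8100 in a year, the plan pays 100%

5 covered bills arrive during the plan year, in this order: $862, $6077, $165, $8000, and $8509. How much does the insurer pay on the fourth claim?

#1 ($862): fully absorbed by the deductible. Traveler owes $862 (running OOP $862). Insurer: $862 − $862 = $0.
#2 ($6077): $1999 to deductible, leaving $4078; coinsurance $4078 × 25% = $1019.50. Cost to traveler: $3018.50. OOP to date $3880.50. Insurer: $6077 − $3018.50 = $3058.50.
#3 ($165): deductible already satisfied, so traveler's share is 25% × $165 = $41.25. Traveler pays $41.25; OOP now $3921.75. Plan pays $165 − $41.25 = $123.75.
#4 ($8000): deductible already satisfied, so traveler's share is 25% × $8000 = $2000. Traveler pays $2000; OOP now $5921.75. Insurer: $8000 − $2000 = $6000.

$6000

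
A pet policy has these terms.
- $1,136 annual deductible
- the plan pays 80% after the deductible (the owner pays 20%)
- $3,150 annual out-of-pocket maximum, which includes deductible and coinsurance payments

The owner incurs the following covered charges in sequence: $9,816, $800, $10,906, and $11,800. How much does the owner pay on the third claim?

$118

Claim 1 — $9,816: deductible takes $1,136, $8,680 remains; 20% of $8,680 = $1,736. Owner owes $2,872 (running OOP $2,872).
Claim 2 — $800: deductible already satisfied, so owner's share is 20% × $800 = $160. Owner owes $160 (running OOP $3,032).
Claim 3 — $10,906: 20% coinsurance on $10,906 = $2,181.20. OOP would hit $5,213.20 > $3,150, so the cap limits the owner to $3,150 − $3,032 = $118.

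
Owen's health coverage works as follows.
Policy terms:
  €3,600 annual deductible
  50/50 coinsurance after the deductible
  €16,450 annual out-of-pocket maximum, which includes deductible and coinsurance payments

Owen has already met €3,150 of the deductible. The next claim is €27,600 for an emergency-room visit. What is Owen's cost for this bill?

€13,300

Remaining deductible: €3,600 − €3,150 = €450.
The remaining €27,150 (= €27,600 − €450) moves to coinsurance.
50% of €27,150 = €13,575 falls to the patient.
Patient responsibility before any cap: €450 + €13,575 = €14,025.
That would bring total out-of-pocket to €17,175, past the €16,450 cap. The patient is capped at €16,450 − €3,150 = €13,300 on this claim.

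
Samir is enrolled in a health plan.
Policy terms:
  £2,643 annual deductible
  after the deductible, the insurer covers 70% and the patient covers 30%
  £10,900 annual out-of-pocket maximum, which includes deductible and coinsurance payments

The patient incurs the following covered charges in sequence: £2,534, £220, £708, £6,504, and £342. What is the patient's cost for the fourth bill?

£1,951.20

Claim 1 — £2,534: all of it applies to the deductible. Cost to patient: £2,534. OOP to date £2,534.
Claim 2 — £220: deductible takes £109, £111 remains; coinsurance £111 × 30% = £33.30. Cost to patient: £142.30. OOP to date £2,676.30.
Claim 3 — £708: deductible already satisfied, so patient's share is 30% × £708 = £212.40. Patient pays £212.40; OOP now £2,888.70.
Claim 4 — £6,504: deductible already satisfied, so patient's share is 30% × £6,504 = £1,951.20. Patient owes £1,951.20 (running OOP £4,839.90).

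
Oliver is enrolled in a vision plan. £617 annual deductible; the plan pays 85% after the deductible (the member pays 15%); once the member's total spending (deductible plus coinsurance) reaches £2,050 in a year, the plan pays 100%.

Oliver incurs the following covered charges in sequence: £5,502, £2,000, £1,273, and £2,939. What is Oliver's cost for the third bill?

£190.95

Claim 1 (£5,502): £617 to deductible, leaving £4,885; coinsurance £4,885 × 15% = £732.75. Member pays £1,349.75; OOP now £1,349.75.
Claim 2 (£2,000): 15% coinsurance on £2,000 = £300. Cost to member: £300. OOP to date £1,649.75.
Claim 3 (£1,273): 15% coinsurance on £1,273 = £190.95. Cost to member: £190.95. OOP to date £1,840.70.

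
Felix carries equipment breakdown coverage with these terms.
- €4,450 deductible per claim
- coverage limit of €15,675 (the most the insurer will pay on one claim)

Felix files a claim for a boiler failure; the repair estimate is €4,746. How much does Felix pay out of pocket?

Less the €4,450 deductible: €4,746 − €4,450 = €296.
€296 is within the €15,675 limit, so the insurer pays €296.
Business owner's share is the uncovered remainder: €4,746 − €296 = €4,450.

€4,450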